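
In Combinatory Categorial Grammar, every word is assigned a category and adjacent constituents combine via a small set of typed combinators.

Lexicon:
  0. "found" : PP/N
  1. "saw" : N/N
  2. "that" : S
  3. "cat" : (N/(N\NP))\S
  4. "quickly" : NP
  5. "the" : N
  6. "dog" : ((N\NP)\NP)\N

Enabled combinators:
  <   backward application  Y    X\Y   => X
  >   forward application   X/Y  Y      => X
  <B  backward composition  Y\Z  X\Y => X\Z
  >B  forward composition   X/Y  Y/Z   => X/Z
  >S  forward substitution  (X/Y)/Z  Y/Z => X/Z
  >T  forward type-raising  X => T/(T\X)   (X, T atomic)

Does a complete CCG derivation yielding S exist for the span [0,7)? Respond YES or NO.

PP/N N/N S (N/(N\NP))\S NP N ((N\NP)\NP)\N
CKY chart[0,7] = {N/(N\PP), NP/(NP\PP), PP, PP/(N\N), PP/(PP\PP), S/(S\PP)}; S ∉ chart

NO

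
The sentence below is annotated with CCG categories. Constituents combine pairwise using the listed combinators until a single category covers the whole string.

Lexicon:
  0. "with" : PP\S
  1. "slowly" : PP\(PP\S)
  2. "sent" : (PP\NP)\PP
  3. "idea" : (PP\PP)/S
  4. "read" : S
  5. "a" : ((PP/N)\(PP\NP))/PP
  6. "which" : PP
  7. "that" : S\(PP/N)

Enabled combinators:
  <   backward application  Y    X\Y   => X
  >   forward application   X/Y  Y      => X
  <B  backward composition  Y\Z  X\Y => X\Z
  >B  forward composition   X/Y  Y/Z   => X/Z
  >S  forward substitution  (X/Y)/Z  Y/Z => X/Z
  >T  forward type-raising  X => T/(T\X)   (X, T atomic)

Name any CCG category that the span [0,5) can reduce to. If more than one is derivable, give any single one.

PP\NP

[0,8] S   <
  [0,7] PP/N   <
    [0,5] PP\NP   <B
      [0,3] PP\NP   <
        [0,2] PP   <
          [0,1] "with" : PP\S
          [1,2] "slowly" : PP\(PP\S)
        [2,3] "sent" : (PP\NP)\PP
      [3,5] PP\PP   >
        [3,4] "idea" : (PP\PP)/S
        [4,5] "read" : S
    [5,7] (PP/N)\(PP\NP)   >
      [5,6] "a" : ((PP/N)\(PP\NP))/PP
      [6,7] "which" : PP
  [7,8] "that" : S\(PP/N)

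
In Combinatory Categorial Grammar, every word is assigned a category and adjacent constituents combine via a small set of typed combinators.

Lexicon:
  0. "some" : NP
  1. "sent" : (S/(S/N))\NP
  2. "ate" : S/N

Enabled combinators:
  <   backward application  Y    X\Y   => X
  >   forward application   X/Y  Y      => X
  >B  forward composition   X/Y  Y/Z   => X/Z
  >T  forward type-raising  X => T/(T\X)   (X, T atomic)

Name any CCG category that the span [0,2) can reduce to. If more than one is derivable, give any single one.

S/(S/N)

[0,3] S   >
  [0,2] S/(S/N)   <
    [0,1] "some" : NP
    [1,2] "sent" : (S/(S/N))\NP
  [2,3] "ate" : S/N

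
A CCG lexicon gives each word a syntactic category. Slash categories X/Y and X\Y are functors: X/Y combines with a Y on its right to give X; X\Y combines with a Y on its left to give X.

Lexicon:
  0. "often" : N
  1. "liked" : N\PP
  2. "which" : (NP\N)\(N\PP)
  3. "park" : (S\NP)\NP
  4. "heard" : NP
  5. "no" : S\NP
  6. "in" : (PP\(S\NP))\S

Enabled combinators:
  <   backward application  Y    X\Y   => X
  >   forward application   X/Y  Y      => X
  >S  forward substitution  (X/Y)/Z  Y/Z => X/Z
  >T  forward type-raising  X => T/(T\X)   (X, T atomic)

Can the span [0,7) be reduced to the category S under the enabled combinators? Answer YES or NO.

NO

N N\PP (NP\N)\(N\PP) (S\NP)\NP NP S\NP (PP\(S\NP))\S
CKY chart[0,7] = {N/(N\PP), NP/(NP\PP), PP, PP/(PP\PP), S/(S\PP)}; S ∉ chart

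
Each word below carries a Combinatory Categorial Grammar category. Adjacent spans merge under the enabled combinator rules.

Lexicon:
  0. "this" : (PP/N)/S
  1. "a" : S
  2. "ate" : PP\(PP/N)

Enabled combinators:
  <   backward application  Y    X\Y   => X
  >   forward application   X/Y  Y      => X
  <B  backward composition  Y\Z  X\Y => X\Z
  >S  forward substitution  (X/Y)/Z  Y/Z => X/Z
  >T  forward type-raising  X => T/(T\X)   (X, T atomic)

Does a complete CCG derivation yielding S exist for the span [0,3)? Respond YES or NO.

NO

(PP/N)/S S PP\(PP/N)
CKY chart[0,3] = {N/(N\PP), NP/(NP\PP), PP, PP/(PP\PP), S/(S\PP)}; S ∉ chart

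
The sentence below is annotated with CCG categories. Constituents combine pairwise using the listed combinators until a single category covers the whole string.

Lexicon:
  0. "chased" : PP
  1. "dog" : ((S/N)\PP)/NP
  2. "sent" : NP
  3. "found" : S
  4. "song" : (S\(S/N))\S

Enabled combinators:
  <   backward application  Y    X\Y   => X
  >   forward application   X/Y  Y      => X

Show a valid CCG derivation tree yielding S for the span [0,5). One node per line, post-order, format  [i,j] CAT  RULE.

[0,5] S   <
  [0,3] S/N   <
    [0,1] "chased" : PP
    [1,3] (S/N)\PP   >
      [1,2] "dog" : ((S/N)\PP)/NP
      [2,3] "sent" : NP
  [3,5] S\(S/N)   <
    [3,4] "found" : S
    [4,5] "song" : (S\(S/N))\S

[0,1] PP  lex  "chased"
[1,2] ((S/N)\PP)/NP  lex  "dog"
[2,3] NP  lex  "sent"
[1,3] (S/N)\PP  >  k=2
[0,3] S/N  <  k=1
[3,4] S  lex  "found"
[4,5] (S\(S/N))\S  lex  "song"
[3,5] S\(S/N)  <  k=4
[0,5] S  <  k=3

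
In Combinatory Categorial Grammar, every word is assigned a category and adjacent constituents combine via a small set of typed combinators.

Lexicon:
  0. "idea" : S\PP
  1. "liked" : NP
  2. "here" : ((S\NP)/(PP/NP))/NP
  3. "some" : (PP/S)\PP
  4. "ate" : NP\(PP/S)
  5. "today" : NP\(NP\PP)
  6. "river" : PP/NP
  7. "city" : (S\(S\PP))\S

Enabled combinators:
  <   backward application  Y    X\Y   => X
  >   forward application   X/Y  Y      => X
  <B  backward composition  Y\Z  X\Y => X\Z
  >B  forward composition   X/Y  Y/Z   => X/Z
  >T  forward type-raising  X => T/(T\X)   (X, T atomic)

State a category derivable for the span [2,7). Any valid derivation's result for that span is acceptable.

S\NP

[0,8] S   <
  [0,1] "idea" : S\PP
  [1,8] S\(S\PP)   <
    [1,7] S   >
      [1,2] S/(S\NP)   >T
        [1,2] "liked" : NP
      [2,7] S\NP   >
        [2,6] (S\NP)/(PP/NP)   >
          [2,3] "here" : ((S\NP)/(PP/NP))/NP
          [3,6] NP   <
            [3,5] NP\PP   <B
              [3,4] "some" : (PP/S)\PP
              [4,5] "ate" : NP\(PP/S)
            [5,6] "today" : NP\(NP\PP)
        [6,7] "river" : PP/NP
    [7,8] "city" : (S\(S\PP))\S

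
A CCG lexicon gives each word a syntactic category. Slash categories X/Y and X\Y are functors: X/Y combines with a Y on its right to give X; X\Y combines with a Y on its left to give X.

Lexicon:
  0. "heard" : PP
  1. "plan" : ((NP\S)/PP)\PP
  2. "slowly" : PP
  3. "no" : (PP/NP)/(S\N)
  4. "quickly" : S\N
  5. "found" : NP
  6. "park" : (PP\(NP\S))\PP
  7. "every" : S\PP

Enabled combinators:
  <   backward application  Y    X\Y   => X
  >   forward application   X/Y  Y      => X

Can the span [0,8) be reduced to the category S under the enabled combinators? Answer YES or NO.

YES

[0,8] S   <
  [0,7] PP   <
    [0,3] NP\S   >
      [0,2] (NP\S)/PP   <
        [0,1] "heard" : PP
        [1,2] "plan" : ((NP\S)/PP)\PP
      [2,3] "slowly" : PP
    [3,7] PP\(NP\S)   <
      [3,6] PP   >
        [3,5] PP/NP   >
          [3,4] "no" : (PP/NP)/(S\N)
          [4,5] "quickly" : S\N
        [5,6] "found" : NP
      [6,7] "park" : (PP\(NP\S))\PP
  [7,8] "every" : S\PP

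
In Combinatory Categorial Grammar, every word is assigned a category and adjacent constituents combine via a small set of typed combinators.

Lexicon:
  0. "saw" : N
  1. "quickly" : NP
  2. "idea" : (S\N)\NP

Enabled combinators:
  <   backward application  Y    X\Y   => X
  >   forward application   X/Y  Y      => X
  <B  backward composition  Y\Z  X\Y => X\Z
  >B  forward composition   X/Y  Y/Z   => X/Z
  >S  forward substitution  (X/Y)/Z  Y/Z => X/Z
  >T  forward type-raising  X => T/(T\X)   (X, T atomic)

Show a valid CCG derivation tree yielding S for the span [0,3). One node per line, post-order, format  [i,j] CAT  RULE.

[0,1] N  lex  "saw"
[0,1] S/(S\N)  >T
[1,2] NP  lex  "quickly"
[2,3] (S\N)\NP  lex  "idea"
[1,3] S\N  <  k=2
[0,3] S  >  k=1

[0,3] S   >
  [0,1] S/(S\N)   >T
    [0,1] "saw" : N
  [1,3] S\N   <
    [1,2] "quickly" : NP
    [2,3] "idea" : (S\N)\NP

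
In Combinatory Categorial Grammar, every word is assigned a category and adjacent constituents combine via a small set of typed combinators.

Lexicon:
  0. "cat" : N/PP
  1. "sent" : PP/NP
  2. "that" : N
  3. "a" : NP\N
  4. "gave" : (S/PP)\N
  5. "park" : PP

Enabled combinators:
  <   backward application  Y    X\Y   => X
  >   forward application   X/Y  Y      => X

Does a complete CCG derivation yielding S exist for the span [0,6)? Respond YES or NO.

YES

[0,6] S   >
  [0,5] S/PP   <
    [0,4] N   >
      [0,1] "cat" : N/PP
      [1,4] PP   >
        [1,2] "sent" : PP/NP
        [2,4] NP   <
          [2,3] "that" : N
          [3,4] "a" : NP\N
    [4,5] "gave" : (S/PP)\N
  [5,6] "park" : PP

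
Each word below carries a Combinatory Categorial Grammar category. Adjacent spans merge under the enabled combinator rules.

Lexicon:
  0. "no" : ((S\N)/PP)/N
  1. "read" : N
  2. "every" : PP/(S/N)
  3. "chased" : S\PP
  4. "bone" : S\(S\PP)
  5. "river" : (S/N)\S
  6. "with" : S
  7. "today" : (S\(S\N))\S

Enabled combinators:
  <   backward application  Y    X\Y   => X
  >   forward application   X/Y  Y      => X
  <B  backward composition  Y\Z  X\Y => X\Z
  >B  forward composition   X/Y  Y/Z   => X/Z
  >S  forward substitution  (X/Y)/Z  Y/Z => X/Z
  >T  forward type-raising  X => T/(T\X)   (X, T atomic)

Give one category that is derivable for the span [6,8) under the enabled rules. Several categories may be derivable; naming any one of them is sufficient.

[0,8] S   <
  [0,6] S\N   >
    [0,2] (S\N)/PP   >
      [0,1] "no" : ((S\N)/PP)/N
      [1,2] "read" : N
    [2,6] PP   >
      [2,3] "every" : PP/(S/N)
      [3,6] S/N   <
        [3,5] S   <
          [3,4] "chased" : S\PP
          [4,5] "bone" : S\(S\PP)
        [5,6] "river" : (S/N)\S
  [6,8] S\(S\N)   <
    [6,7] "with" : S
    [7,8] "today" : (S\(S\N))\S

S\(S\N)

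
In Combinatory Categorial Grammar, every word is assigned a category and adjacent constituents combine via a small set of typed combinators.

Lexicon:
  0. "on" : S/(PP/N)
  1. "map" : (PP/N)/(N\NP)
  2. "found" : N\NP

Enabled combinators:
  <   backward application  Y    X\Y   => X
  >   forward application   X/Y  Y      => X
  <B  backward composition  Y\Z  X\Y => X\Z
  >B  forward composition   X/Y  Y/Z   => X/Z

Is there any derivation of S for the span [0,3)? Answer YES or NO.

[0,3] S   >
  [0,1] "on" : S/(PP/N)
  [1,3] PP/N   >
    [1,2] "map" : (PP/N)/(N\NP)
    [2,3] "found" : N\NP

YES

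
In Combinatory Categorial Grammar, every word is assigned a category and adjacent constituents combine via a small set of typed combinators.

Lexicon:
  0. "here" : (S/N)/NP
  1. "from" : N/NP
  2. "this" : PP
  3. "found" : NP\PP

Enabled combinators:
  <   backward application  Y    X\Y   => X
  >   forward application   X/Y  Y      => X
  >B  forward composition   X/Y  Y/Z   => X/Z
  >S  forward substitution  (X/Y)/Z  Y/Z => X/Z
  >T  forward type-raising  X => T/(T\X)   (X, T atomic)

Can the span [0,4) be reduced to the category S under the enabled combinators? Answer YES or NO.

YES

[0,4] S   >
  [0,2] S/NP   >S
    [0,1] "here" : (S/N)/NP
    [1,2] "from" : N/NP
  [2,4] NP   <
    [2,3] "this" : PP
    [3,4] "found" : NP\PP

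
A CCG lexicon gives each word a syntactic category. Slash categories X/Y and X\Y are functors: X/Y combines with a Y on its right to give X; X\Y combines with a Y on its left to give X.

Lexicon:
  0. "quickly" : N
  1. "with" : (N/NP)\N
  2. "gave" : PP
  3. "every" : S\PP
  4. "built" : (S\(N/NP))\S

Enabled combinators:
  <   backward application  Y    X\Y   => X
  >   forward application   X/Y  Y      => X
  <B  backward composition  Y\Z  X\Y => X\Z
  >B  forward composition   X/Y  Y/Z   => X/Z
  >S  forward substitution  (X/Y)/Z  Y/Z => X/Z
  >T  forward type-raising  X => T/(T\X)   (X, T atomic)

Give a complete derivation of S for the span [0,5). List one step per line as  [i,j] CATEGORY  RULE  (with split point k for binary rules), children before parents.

[0,5] S   <
  [0,2] N/NP   <
    [0,1] "quickly" : N
    [1,2] "with" : (N/NP)\N
  [2,5] S\(N/NP)   <
    [2,4] S   <
      [2,3] "gave" : PP
      [3,4] "every" : S\PP
    [4,5] "built" : (S\(N/NP))\S

[0,1] N  lex  "quickly"
[1,2] (N/NP)\N  lex  "with"
[0,2] N/NP  <  k=1
[2,3] PP  lex  "gave"
[3,4] S\PP  lex  "every"
[2,4] S  <  k=3
[4,5] (S\(N/NP))\S  lex  "built"
[2,5] S\(N/NP)  <  k=4
[0,5] S  <  k=2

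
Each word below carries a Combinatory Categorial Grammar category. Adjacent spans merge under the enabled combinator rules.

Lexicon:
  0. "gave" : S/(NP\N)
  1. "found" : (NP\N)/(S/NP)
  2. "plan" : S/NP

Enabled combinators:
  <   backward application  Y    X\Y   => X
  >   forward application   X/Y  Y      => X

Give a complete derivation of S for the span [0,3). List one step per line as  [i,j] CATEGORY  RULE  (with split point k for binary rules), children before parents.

[0,1] S/(NP\N)  lex  "gave"
[1,2] (NP\N)/(S/NP)  lex  "found"
[2,3] S/NP  lex  "plan"
[1,3] NP\N  >  k=2
[0,3] S  >  k=1

[0,3] S   >
  [0,1] "gave" : S/(NP\N)
  [1,3] NP\N   >
    [1,2] "found" : (NP\N)/(S/NP)
    [2,3] "plan" : S/NP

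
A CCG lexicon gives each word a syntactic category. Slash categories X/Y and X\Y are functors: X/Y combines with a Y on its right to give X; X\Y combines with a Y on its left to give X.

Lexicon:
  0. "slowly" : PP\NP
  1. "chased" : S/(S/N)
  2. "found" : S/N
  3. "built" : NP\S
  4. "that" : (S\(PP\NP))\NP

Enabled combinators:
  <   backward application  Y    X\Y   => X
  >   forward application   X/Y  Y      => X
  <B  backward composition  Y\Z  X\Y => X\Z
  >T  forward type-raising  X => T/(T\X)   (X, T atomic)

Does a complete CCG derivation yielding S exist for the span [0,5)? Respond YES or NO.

[0,5] S   <
  [0,1] "slowly" : PP\NP
  [1,5] S\(PP\NP)   <
    [1,4] NP   <
      [1,3] S   >
        [1,2] "chased" : S/(S/N)
        [2,3] "found" : S/N
      [3,4] "built" : NP\S
    [4,5] "that" : (S\(PP\NP))\NP

YES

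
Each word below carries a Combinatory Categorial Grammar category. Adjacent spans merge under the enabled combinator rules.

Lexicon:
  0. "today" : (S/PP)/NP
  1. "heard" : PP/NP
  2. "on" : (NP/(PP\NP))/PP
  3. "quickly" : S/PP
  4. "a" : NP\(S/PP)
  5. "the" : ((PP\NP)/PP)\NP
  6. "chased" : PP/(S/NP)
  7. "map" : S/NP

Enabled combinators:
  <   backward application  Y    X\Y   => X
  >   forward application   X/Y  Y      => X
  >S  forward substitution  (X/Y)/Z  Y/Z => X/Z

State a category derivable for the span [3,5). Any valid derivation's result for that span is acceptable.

NP

[0,8] S   >
  [0,2] S/NP   >S
    [0,1] "today" : (S/PP)/NP
    [1,2] "heard" : PP/NP
  [2,8] NP   >
    [2,6] NP/PP   >S
      [2,3] "on" : (NP/(PP\NP))/PP
      [3,6] (PP\NP)/PP   <
        [3,5] NP   <
          [3,4] "quickly" : S/PP
          [4,5] "a" : NP\(S/PP)
        [5,6] "the" : ((PP\NP)/PP)\NP
    [6,8] PP   >
      [6,7] "chased" : PP/(S/NP)
      [7,8] "map" : S/NP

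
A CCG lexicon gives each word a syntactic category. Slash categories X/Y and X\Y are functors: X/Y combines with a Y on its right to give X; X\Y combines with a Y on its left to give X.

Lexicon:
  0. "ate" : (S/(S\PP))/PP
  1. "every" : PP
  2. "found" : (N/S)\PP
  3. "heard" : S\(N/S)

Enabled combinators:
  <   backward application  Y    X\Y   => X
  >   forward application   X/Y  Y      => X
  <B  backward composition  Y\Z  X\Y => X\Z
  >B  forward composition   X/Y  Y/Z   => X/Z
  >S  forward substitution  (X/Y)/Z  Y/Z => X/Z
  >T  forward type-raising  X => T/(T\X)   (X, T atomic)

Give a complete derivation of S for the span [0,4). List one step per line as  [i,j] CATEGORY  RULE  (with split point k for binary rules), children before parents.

[0,4] S   >
  [0,2] S/(S\PP)   >
    [0,1] "ate" : (S/(S\PP))/PP
    [1,2] "every" : PP
  [2,4] S\PP   <B
    [2,3] "found" : (N/S)\PP
    [3,4] "heard" : S\(N/S)

[0,1] (S/(S\PP))/PP  lex  "ate"
[1,2] PP  lex  "every"
[0,2] S/(S\PP)  >  k=1
[2,3] (N/S)\PP  lex  "found"
[3,4] S\(N/S)  lex  "heard"
[2,4] S\PP  <B  k=3
[0,4] S  >  k=2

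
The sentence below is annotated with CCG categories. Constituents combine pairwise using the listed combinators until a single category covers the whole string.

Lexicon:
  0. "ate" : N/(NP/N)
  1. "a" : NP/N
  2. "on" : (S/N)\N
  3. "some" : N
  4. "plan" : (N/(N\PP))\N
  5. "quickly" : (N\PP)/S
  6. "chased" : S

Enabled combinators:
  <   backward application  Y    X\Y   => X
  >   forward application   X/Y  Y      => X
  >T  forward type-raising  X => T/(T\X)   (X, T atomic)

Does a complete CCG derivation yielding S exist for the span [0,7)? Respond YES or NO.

YES

[0,7] S   >
  [0,3] S/N   <
    [0,2] N   >
      [0,1] "ate" : N/(NP/N)
      [1,2] "a" : NP/N
    [2,3] "on" : (S/N)\N
  [3,7] N   >
    [3,5] N/(N\PP)   <
      [3,4] "some" : N
      [4,5] "plan" : (N/(N\PP))\N
    [5,7] N\PP   >
      [5,6] "quickly" : (N\PP)/S
      [6,7] "chased" : S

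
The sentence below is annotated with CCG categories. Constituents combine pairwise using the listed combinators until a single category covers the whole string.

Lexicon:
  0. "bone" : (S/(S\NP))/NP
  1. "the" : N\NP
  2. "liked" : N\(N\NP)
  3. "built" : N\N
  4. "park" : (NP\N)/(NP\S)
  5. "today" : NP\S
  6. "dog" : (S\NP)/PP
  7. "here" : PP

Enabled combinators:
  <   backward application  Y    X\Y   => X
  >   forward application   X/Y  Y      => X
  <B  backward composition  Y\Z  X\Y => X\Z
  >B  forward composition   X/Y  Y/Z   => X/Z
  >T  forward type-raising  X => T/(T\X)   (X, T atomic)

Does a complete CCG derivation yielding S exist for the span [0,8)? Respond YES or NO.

[0,8] S   >
  [0,6] S/(S\NP)   >
    [0,1] "bone" : (S/(S\NP))/NP
    [1,6] NP   <
      [1,3] N   <
        [1,2] "the" : N\NP
        [2,3] "liked" : N\(N\NP)
      [3,6] NP\N   <B
        [3,4] "built" : N\N
        [4,6] NP\N   >
          [4,5] "park" : (NP\N)/(NP\S)
          [5,6] "today" : NP\S
  [6,8] S\NP   >
    [6,7] "dog" : (S\NP)/PP
    [7,8] "here" : PP

YES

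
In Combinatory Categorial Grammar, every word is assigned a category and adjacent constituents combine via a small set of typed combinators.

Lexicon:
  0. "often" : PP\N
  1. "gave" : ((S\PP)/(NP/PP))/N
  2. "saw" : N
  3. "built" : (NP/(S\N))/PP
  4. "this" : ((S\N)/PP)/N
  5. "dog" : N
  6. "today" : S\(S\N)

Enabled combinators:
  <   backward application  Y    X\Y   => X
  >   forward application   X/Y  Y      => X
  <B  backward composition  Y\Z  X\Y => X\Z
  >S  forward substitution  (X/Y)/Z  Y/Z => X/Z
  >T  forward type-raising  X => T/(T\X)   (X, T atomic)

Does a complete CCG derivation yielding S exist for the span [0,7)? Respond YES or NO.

[0,7] S   <
  [0,6] S\N   <B
    [0,1] "often" : PP\N
    [1,6] S\PP   >
      [1,3] (S\PP)/(NP/PP)   >
        [1,2] "gave" : ((S\PP)/(NP/PP))/N
        [2,3] "saw" : N
      [3,6] NP/PP   >S
        [3,4] "built" : (NP/(S\N))/PP
        [4,6] (S\N)/PP   >
          [4,5] "this" : ((S\N)/PP)/N
          [5,6] "dog" : N
  [6,7] "today" : S\(S\N)

YES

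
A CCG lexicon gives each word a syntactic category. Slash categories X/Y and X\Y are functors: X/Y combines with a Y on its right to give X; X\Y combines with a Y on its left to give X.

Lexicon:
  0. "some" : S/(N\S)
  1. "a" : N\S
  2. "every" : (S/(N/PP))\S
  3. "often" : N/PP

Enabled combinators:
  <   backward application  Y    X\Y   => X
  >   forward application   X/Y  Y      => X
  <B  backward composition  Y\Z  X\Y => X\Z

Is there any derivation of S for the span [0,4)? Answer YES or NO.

YES

[0,4] S   >
  [0,3] S/(N/PP)   <
    [0,2] S   >
      [0,1] "some" : S/(N\S)
      [1,2] "a" : N\S
    [2,3] "every" : (S/(N/PP))\S
  [3,4] "often" : N/PP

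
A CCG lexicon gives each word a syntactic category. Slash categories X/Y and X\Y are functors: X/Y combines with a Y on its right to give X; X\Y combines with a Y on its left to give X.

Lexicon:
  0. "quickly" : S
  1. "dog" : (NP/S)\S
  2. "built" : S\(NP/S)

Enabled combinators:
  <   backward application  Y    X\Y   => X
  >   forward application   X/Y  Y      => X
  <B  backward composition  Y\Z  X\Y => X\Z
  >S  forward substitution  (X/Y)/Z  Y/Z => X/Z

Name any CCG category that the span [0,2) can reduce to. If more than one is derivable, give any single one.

NP/S

[0,3] S   <
  [0,2] NP/S   <
    [0,1] "quickly" : S
    [1,2] "dog" : (NP/S)\S
  [2,3] "built" : S\(NP/S)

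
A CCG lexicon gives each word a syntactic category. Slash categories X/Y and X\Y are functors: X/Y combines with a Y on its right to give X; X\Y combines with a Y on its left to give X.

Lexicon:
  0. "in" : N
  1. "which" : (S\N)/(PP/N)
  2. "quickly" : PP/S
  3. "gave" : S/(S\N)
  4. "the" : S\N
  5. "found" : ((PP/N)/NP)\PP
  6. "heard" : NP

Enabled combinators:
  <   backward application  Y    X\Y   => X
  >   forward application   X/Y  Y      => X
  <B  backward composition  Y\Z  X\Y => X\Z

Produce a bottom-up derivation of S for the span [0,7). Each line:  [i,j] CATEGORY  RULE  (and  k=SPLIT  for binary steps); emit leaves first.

[0,1] N  lex  "in"
[1,2] (S\N)/(PP/N)  lex  "which"
[2,3] PP/S  lex  "quickly"
[3,4] S/(S\N)  lex  "gave"
[4,5] S\N  lex  "the"
[3,5] S  >  k=4
[2,5] PP  >  k=3
[5,6] ((PP/N)/NP)\PP  lex  "found"
[2,6] (PP/N)/NP  <  k=5
[6,7] NP  lex  "heard"
[2,7] PP/N  >  k=6
[1,7] S\N  >  k=2
[0,7] S  <  k=1

[0,7] S   <
  [0,1] "in" : N
  [1,7] S\N   >
    [1,2] "which" : (S\N)/(PP/N)
    [2,7] PP/N   >
      [2,6] (PP/N)/NP   <
        [2,5] PP   >
          [2,3] "quickly" : PP/S
          [3,5] S   >
            [3,4] "gave" : S/(S\N)
            [4,5] "the" : S\N
        [5,6] "found" : ((PP/N)/NP)\PP
      [6,7] "heard" : NP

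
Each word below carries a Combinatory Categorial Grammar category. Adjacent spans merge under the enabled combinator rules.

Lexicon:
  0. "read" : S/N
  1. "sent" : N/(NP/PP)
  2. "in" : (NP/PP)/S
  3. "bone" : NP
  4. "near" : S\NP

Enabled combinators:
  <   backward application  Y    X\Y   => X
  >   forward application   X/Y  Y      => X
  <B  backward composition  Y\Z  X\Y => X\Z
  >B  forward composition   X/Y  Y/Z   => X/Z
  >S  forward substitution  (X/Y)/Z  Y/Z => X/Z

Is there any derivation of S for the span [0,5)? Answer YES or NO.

YES

[0,5] S   >
  [0,1] "read" : S/N
  [1,5] N   >
    [1,2] "sent" : N/(NP/PP)
    [2,5] NP/PP   >
      [2,3] "in" : (NP/PP)/S
      [3,5] S   <
        [3,4] "bone" : NP
        [4,5] "near" : S\NP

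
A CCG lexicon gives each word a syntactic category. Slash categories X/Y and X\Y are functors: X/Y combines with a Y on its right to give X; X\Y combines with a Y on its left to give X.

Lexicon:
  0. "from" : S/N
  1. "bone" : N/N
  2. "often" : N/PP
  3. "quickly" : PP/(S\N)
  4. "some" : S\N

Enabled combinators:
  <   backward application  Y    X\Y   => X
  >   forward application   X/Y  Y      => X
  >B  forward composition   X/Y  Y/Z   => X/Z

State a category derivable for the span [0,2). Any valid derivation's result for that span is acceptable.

[0,5] S   >
  [0,2] S/N   >B
    [0,1] "from" : S/N
    [1,2] "bone" : N/N
  [2,5] N   >
    [2,3] "often" : N/PP
    [3,5] PP   >
      [3,4] "quickly" : PP/(S\N)
      [4,5] "some" : S\N

S/N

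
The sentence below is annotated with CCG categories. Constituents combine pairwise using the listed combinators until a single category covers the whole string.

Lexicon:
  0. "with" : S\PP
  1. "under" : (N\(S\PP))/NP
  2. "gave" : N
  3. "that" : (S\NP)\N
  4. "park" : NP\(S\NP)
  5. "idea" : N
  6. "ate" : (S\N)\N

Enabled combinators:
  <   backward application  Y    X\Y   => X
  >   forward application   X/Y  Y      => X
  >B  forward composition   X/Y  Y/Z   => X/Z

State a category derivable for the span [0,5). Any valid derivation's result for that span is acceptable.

[0,7] S   <
  [0,5] N   <
    [0,1] "with" : S\PP
    [1,5] N\(S\PP)   >
      [1,2] "under" : (N\(S\PP))/NP
      [2,5] NP   <
        [2,4] S\NP   <
          [2,3] "gave" : N
          [3,4] "that" : (S\NP)\N
        [4,5] "park" : NP\(S\NP)
  [5,7] S\N   <
    [5,6] "idea" : N
    [6,7] "ate" : (S\N)\N

N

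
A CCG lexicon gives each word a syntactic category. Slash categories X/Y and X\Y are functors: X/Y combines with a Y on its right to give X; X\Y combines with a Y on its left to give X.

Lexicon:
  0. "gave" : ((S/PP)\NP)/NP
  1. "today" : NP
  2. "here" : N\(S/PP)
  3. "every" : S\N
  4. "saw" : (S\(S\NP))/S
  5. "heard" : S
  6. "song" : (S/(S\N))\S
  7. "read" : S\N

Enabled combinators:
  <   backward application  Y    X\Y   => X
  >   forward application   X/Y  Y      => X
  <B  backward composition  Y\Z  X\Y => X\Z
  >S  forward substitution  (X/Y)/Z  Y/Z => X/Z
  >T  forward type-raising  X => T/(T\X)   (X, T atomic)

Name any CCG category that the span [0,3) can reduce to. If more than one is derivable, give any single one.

N\NP

[0,8] S   >
  [0,7] S/(S\N)   <
    [0,6] S   <
      [0,4] S\NP   <B
        [0,3] N\NP   <B
          [0,2] (S/PP)\NP   >
            [0,1] "gave" : ((S/PP)\NP)/NP
            [1,2] "today" : NP
          [2,3] "here" : N\(S/PP)
        [3,4] "every" : S\N
      [4,6] S\(S\NP)   >
        [4,5] "saw" : (S\(S\NP))/S
        [5,6] "heard" : S
    [6,7] "song" : (S/(S\N))\S
  [7,8] "read" : S\N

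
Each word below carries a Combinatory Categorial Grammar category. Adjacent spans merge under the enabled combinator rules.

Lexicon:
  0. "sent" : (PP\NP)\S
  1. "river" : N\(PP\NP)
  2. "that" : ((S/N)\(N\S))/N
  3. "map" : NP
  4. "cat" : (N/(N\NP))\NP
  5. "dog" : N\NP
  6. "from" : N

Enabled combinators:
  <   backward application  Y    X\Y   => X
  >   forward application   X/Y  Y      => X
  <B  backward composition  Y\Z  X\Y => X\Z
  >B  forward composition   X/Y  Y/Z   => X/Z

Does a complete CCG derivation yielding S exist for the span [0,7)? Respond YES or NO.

[0,7] S   >
  [0,6] S/N   <
    [0,2] N\S   <B
      [0,1] "sent" : (PP\NP)\S
      [1,2] "river" : N\(PP\NP)
    [2,6] (S/N)\(N\S)   >
      [2,3] "that" : ((S/N)\(N\S))/N
      [3,6] N   >
        [3,5] N/(N\NP)   <
          [3,4] "map" : NP
          [4,5] "cat" : (N/(N\NP))\NP
        [5,6] "dog" : N\NP
  [6,7] "from" : N

YES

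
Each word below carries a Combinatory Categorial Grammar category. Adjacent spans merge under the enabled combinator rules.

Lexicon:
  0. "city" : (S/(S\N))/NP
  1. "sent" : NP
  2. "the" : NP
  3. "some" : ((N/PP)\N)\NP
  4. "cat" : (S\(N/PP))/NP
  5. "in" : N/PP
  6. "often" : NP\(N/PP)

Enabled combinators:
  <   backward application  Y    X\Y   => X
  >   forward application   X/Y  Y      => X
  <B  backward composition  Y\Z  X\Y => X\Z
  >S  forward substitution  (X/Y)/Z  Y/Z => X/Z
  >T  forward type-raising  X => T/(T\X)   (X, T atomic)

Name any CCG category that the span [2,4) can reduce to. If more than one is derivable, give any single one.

[0,7] S   >
  [0,2] S/(S\N)   >
    [0,1] "city" : (S/(S\N))/NP
    [1,2] "sent" : NP
  [2,7] S\N   <B
    [2,4] (N/PP)\N   <
      [2,3] "the" : NP
      [3,4] "some" : ((N/PP)\N)\NP
    [4,7] S\(N/PP)   >
      [4,5] "cat" : (S\(N/PP))/NP
      [5,7] NP   <
        [5,6] "in" : N/PP
        [6,7] "often" : NP\(N/PP)

(N/PP)\N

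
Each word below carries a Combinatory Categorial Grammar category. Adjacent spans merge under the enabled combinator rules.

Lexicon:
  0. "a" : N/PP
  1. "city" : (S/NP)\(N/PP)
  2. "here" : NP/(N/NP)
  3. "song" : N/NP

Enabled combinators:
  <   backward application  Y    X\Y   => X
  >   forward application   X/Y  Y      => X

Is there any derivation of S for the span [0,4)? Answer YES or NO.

[0,4] S   >
  [0,2] S/NP   <
    [0,1] "a" : N/PP
    [1,2] "city" : (S/NP)\(N/PP)
  [2,4] NP   >
    [2,3] "here" : NP/(N/NP)
    [3,4] "song" : N/NP

YES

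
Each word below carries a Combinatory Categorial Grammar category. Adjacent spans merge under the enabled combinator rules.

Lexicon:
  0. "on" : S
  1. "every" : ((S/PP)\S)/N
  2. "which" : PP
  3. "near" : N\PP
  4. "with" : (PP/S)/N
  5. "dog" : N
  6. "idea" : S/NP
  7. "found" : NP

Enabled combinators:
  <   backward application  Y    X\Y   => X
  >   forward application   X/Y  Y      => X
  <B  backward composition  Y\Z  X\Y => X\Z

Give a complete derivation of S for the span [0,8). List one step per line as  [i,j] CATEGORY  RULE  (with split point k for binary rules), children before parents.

[0,1] S  lex  "on"
[1,2] ((S/PP)\S)/N  lex  "every"
[2,3] PP  lex  "which"
[3,4] N\PP  lex  "near"
[2,4] N  <  k=3
[1,4] (S/PP)\S  >  k=2
[0,4] S/PP  <  k=1
[4,5] (PP/S)/N  lex  "with"
[5,6] N  lex  "dog"
[4,6] PP/S  >  k=5
[6,7] S/NP  lex  "idea"
[7,8] NP  lex  "found"
[6,8] S  >  k=7
[4,8] PP  >  k=6
[0,8] S  >  k=4

[0,8] S   >
  [0,4] S/PP   <
    [0,1] "on" : S
    [1,4] (S/PP)\S   >
      [1,2] "every" : ((S/PP)\S)/N
      [2,4] N   <
        [2,3] "which" : PP
        [3,4] "near" : N\PP
  [4,8] PP   >
    [4,6] PP/S   >
      [4,5] "with" : (PP/S)/N
      [5,6] "dog" : N
    [6,8] S   >
      [6,7] "idea" : S/NP
      [7,8] "found" : NP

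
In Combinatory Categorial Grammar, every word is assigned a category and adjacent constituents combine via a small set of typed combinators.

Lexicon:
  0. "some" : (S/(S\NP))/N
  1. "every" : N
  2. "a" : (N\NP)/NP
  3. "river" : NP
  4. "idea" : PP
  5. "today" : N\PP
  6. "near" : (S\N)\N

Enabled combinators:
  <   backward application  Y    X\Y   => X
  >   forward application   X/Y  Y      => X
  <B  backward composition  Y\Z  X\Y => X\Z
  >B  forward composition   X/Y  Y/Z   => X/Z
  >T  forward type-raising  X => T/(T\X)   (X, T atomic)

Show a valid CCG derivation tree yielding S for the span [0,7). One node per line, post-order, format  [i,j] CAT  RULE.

[0,7] S   >
  [0,2] S/(S\NP)   >
    [0,1] "some" : (S/(S\NP))/N
    [1,2] "every" : N
  [2,7] S\NP   <B
    [2,4] N\NP   >
      [2,3] "a" : (N\NP)/NP
      [3,4] "river" : NP
    [4,7] S\N   <
      [4,6] N   >
        [4,5] N/(N\PP)   >T
          [4,5] "idea" : PP
        [5,6] "today" : N\PP
      [6,7] "near" : (S\N)\N

[0,1] (S/(S\NP))/N  lex  "some"
[1,2] N  lex  "every"
[0,2] S/(S\NP)  >  k=1
[2,3] (N\NP)/NP  lex  "a"
[3,4] NP  lex  "river"
[2,4] N\NP  >  k=3
[4,5] PP  lex  "idea"
[4,5] N/(N\PP)  >T
[5,6] N\PP  lex  "today"
[4,6] N  >  k=5
[6,7] (S\N)\N  lex  "near"
[4,7] S\N  <  k=6
[2,7] S\NP  <B  k=4
[0,7] S  >  k=2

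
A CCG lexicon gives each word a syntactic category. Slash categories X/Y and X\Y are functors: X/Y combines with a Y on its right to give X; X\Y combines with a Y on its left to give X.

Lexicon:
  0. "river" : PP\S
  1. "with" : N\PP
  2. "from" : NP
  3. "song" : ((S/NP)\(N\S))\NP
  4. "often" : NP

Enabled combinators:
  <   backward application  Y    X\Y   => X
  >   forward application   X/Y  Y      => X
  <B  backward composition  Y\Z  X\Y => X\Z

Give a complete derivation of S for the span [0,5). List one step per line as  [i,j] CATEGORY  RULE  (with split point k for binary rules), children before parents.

[0,5] S   >
  [0,4] S/NP   <
    [0,2] N\S   <B
      [0,1] "river" : PP\S
      [1,2] "with" : N\PP
    [2,4] (S/NP)\(N\S)   <
      [2,3] "from" : NP
      [3,4] "song" : ((S/NP)\(N\S))\NP
  [4,5] "often" : NP

[0,1] PP\S  lex  "river"
[1,2] N\PP  lex  "with"
[0,2] N\S  <B  k=1
[2,3] NP  lex  "from"
[3,4] ((S/NP)\(N\S))\NP  lex  "song"
[2,4] (S/NP)\(N\S)  <  k=3
[0,4] S/NP  <  k=2
[4,5] NP  lex  "often"
[0,5] S  >  k=4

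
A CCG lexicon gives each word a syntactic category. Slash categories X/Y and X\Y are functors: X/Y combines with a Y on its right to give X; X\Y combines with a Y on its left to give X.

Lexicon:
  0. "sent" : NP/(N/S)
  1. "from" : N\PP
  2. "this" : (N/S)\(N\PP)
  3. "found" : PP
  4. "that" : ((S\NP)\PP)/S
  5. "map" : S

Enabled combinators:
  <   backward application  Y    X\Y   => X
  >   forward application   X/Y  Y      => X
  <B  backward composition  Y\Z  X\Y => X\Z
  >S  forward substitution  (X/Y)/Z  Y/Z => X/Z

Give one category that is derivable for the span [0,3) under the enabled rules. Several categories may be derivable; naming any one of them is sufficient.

[0,6] S   <
  [0,3] NP   >
    [0,1] "sent" : NP/(N/S)
    [1,3] N/S   <
      [1,2] "from" : N\PP
      [2,3] "this" : (N/S)\(N\PP)
  [3,6] S\NP   <
    [3,4] "found" : PP
    [4,6] (S\NP)\PP   >
      [4,5] "that" : ((S\NP)\PP)/S
      [5,6] "map" : S

NP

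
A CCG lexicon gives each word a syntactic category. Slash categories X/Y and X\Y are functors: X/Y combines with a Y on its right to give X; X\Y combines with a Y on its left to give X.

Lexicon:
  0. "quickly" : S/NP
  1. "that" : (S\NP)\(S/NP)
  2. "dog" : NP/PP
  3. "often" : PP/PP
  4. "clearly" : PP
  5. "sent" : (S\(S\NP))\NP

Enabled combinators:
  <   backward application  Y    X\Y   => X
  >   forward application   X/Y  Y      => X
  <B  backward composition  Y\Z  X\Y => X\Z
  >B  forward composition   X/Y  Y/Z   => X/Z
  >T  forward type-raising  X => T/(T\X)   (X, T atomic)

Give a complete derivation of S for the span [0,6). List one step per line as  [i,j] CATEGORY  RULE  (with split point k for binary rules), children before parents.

[0,1] S/NP  lex  "quickly"
[1,2] (S\NP)\(S/NP)  lex  "that"
[0,2] S\NP  <  k=1
[2,3] NP/PP  lex  "dog"
[3,4] PP/PP  lex  "often"
[2,4] NP/PP  >B  k=3
[4,5] PP  lex  "clearly"
[2,5] NP  >  k=4
[5,6] (S\(S\NP))\NP  lex  "sent"
[2,6] S\(S\NP)  <  k=5
[0,6] S  <  k=2

[0,6] S   <
  [0,2] S\NP   <
    [0,1] "quickly" : S/NP
    [1,2] "that" : (S\NP)\(S/NP)
  [2,6] S\(S\NP)   <
    [2,5] NP   >
      [2,4] NP/PP   >B
        [2,3] "dog" : NP/PP
        [3,4] "often" : PP/PP
      [4,5] "clearly" : PP
    [5,6] "sent" : (S\(S\NP))\NP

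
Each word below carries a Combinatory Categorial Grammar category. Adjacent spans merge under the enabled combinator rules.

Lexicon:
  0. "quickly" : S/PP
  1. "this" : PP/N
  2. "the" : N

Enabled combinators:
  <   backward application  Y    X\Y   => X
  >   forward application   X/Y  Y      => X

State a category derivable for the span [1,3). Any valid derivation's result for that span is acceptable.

PP

[0,3] S   >
  [0,1] "quickly" : S/PP
  [1,3] PP   >
    [1,2] "this" : PP/N
    [2,3] "the" : N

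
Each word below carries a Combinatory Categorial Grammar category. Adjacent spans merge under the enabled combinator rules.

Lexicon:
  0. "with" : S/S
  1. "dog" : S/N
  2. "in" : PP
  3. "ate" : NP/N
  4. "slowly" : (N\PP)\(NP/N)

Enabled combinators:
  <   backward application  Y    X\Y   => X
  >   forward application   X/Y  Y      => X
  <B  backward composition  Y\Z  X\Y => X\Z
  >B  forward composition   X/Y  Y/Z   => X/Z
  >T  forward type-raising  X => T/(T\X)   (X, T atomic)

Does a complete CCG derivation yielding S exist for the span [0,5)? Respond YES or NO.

[0,5] S   >
  [0,2] S/N   >B
    [0,1] "with" : S/S
    [1,2] "dog" : S/N
  [2,5] N   >
    [2,3] N/(N\PP)   >T
      [2,3] "in" : PP
    [3,5] N\PP   <
      [3,4] "ate" : NP/N
      [4,5] "slowly" : (N\PP)\(NP/N)

YES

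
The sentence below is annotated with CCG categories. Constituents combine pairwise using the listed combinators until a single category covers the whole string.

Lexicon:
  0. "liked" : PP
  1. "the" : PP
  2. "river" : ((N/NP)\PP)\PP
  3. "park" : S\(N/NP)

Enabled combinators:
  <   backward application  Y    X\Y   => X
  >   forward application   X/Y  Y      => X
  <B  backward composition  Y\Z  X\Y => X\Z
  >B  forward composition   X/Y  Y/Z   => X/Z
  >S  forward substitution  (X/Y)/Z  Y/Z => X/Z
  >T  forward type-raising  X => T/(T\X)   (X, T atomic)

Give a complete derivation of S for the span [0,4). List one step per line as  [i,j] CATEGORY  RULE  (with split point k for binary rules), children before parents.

[0,1] PP  lex  "liked"
[0,1] S/(S\PP)  >T
[1,2] PP  lex  "the"
[2,3] ((N/NP)\PP)\PP  lex  "river"
[1,3] (N/NP)\PP  <  k=2
[3,4] S\(N/NP)  lex  "park"
[1,4] S\PP  <B  k=3
[0,4] S  >  k=1

[0,4] S   >
  [0,1] S/(S\PP)   >T
    [0,1] "liked" : PP
  [1,4] S\PP   <B
    [1,3] (N/NP)\PP   <
      [1,2] "the" : PP
      [2,3] "river" : ((N/NP)\PP)\PP
    [3,4] "park" : S\(N/NP)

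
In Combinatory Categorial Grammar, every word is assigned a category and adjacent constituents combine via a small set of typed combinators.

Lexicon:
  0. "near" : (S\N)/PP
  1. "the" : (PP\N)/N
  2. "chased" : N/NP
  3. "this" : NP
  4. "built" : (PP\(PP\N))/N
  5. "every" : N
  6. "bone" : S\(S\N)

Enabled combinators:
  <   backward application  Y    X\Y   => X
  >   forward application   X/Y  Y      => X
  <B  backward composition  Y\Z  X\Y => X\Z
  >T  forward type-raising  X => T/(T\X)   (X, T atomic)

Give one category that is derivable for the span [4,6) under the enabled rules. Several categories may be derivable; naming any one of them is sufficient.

PP\(PP\N)

[0,7] S   <
  [0,6] S\N   >
    [0,1] "near" : (S\N)/PP
    [1,6] PP   <
      [1,4] PP\N   >
        [1,2] "the" : (PP\N)/N
        [2,4] N   >
          [2,3] "chased" : N/NP
          [3,4] "this" : NP
      [4,6] PP\(PP\N)   >
        [4,5] "built" : (PP\(PP\N))/N
        [5,6] "every" : N
  [6,7] "bone" : S\(S\N)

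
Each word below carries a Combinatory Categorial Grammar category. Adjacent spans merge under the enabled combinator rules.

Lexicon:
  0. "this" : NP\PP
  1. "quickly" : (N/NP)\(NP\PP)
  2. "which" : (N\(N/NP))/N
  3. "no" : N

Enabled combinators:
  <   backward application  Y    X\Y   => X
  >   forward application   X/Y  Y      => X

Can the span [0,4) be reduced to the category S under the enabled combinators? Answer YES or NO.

NO

NP\PP (N/NP)\(NP\PP) (N\(N/NP))/N N
CKY chart[0,4] = {N}; S ∉ chart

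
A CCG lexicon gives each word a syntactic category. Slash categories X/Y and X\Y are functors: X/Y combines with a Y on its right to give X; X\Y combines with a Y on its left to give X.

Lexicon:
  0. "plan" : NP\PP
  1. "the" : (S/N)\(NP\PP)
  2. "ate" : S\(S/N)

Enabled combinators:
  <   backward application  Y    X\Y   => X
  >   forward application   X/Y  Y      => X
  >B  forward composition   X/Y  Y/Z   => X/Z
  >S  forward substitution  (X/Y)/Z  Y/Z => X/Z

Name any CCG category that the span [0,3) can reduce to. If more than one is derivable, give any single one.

[0,3] S   <
  [0,2] S/N   <
    [0,1] "plan" : NP\PP
    [1,2] "the" : (S/N)\(NP\PP)
  [2,3] "ate" : S\(S/N)

S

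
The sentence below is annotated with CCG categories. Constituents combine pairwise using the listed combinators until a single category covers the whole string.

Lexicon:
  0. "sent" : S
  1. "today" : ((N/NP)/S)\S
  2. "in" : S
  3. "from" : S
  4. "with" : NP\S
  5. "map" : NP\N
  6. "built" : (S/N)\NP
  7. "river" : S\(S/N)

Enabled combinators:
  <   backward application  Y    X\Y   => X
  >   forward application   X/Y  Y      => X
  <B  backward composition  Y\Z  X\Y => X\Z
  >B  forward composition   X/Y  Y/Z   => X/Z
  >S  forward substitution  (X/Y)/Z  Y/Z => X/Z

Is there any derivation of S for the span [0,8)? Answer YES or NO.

YES

[0,8] S   <
  [0,6] NP   <
    [0,5] N   >
      [0,3] N/NP   >
        [0,2] (N/NP)/S   <
          [0,1] "sent" : S
          [1,2] "today" : ((N/NP)/S)\S
        [2,3] "in" : S
      [3,5] NP   <
        [3,4] "from" : S
        [4,5] "with" : NP\S
    [5,6] "map" : NP\N
  [6,8] S\NP   <B
    [6,7] "built" : (S/N)\NP
    [7,8] "river" : S\(S/N)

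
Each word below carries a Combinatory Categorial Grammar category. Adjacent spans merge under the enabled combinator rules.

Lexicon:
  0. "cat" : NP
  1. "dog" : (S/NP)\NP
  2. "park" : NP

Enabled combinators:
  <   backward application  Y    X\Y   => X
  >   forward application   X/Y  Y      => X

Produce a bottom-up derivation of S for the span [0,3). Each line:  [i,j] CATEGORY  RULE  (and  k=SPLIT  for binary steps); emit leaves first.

[0,1] NP  lex  "cat"
[1,2] (S/NP)\NP  lex  "dog"
[0,2] S/NP  <  k=1
[2,3] NP  lex  "park"
[0,3] S  >  k=2

[0,3] S   >
  [0,2] S/NP   <
    [0,1] "cat" : NP
    [1,2] "dog" : (S/NP)\NP
  [2,3] "park" : NP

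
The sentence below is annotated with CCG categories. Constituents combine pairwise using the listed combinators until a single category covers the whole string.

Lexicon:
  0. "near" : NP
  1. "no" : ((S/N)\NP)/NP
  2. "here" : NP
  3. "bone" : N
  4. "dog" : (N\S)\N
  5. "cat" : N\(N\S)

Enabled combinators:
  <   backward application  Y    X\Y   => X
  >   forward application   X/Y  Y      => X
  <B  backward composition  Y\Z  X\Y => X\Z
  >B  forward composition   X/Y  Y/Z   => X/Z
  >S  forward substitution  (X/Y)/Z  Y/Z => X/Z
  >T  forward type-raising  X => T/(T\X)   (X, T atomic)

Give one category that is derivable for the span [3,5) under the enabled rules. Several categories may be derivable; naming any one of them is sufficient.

[0,6] S   >
  [0,3] S/N   <
    [0,1] "near" : NP
    [1,3] (S/N)\NP   >
      [1,2] "no" : ((S/N)\NP)/NP
      [2,3] "here" : NP
  [3,6] N   <
    [3,5] N\S   <
      [3,4] "bone" : N
      [4,5] "dog" : (N\S)\N
    [5,6] "cat" : N\(N\S)

N\S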